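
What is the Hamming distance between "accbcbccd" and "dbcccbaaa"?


Comparing "accbcbccd" and "dbcccbaaa" position by position:
  Position 0: 'a' vs 'd' => differ
  Position 1: 'c' vs 'b' => differ
  Position 2: 'c' vs 'c' => same
  Position 3: 'b' vs 'c' => differ
  Position 4: 'c' vs 'c' => same
  Position 5: 'b' vs 'b' => same
  Position 6: 'c' vs 'a' => differ
  Position 7: 'c' vs 'a' => differ
  Position 8: 'd' vs 'a' => differ
Total differences (Hamming distance): 6

6


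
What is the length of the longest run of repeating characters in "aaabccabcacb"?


Input: "aaabccabcacb"
Scanning for longest run:
  Position 1 ('a'): continues run of 'a', length=2
  Position 2 ('a'): continues run of 'a', length=3
  Position 3 ('b'): new char, reset run to 1
  Position 4 ('c'): new char, reset run to 1
  Position 5 ('c'): continues run of 'c', length=2
  Position 6 ('a'): new char, reset run to 1
  Position 7 ('b'): new char, reset run to 1
  Position 8 ('c'): new char, reset run to 1
  Position 9 ('a'): new char, reset run to 1
  Position 10 ('c'): new char, reset run to 1
  Position 11 ('b'): new char, reset run to 1
Longest run: 'a' with length 3

3


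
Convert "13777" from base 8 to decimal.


Input: "13777" in base 8
Positional expansion:
  Digit '1' (value 1) x 8^4 = 4096
  Digit '3' (value 3) x 8^3 = 1536
  Digit '7' (value 7) x 8^2 = 448
  Digit '7' (value 7) x 8^1 = 56
  Digit '7' (value 7) x 8^0 = 7
Sum = 6143

6143


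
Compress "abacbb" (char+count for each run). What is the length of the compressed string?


Input: abacbb
Runs:
  'a' x 1 => "a1"
  'b' x 1 => "b1"
  'a' x 1 => "a1"
  'c' x 1 => "c1"
  'b' x 2 => "b2"
Compressed: "a1b1a1c1b2"
Compressed length: 10

10


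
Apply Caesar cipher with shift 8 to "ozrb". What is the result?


Caesar cipher: shift "ozrb" by 8
  'o' (pos 14) + 8 = pos 22 = 'w'
  'z' (pos 25) + 8 = pos 7 = 'h'
  'r' (pos 17) + 8 = pos 25 = 'z'
  'b' (pos 1) + 8 = pos 9 = 'j'
Result: whzj

whzj


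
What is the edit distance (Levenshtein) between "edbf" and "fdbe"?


Computing edit distance: "edbf" -> "fdbe"
DP table:
           f    d    b    e
      0    1    2    3    4
  e   1    1    2    3    3
  d   2    2    1    2    3
  b   3    3    2    1    2
  f   4    3    3    2    2
Edit distance = dp[4][4] = 2

2


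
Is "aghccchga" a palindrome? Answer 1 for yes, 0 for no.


Input: aghccchga
Reversed: aghccchga
  Compare pos 0 ('a') with pos 8 ('a'): match
  Compare pos 1 ('g') with pos 7 ('g'): match
  Compare pos 2 ('h') with pos 6 ('h'): match
  Compare pos 3 ('c') with pos 5 ('c'): match
Result: palindrome

1


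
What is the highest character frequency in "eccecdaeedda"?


Input: eccecdaeedda
Character counts:
  'a': 2
  'c': 3
  'd': 3
  'e': 4
Maximum frequency: 4

4


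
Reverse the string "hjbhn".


Input: hjbhn
Reading characters right to left:
  Position 4: 'n'
  Position 3: 'h'
  Position 2: 'b'
  Position 1: 'j'
  Position 0: 'h'
Reversed: nhbjh

nhbjh


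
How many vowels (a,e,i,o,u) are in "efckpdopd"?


Input: efckpdopd
Checking each character:
  'e' at position 0: vowel (running total: 1)
  'f' at position 1: consonant
  'c' at position 2: consonant
  'k' at position 3: consonant
  'p' at position 4: consonant
  'd' at position 5: consonant
  'o' at position 6: vowel (running total: 2)
  'p' at position 7: consonant
  'd' at position 8: consonant
Total vowels: 2

2


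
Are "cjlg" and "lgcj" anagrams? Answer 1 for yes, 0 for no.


Strings: "cjlg", "lgcj"
Sorted first:  cgjl
Sorted second: cgjl
Sorted forms match => anagrams

1


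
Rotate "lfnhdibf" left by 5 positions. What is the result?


Input: "lfnhdibf", rotate left by 5
First 5 characters: "lfnhd"
Remaining characters: "ibf"
Concatenate remaining + first: "ibf" + "lfnhd" = "ibflfnhd"

ibflfnhd


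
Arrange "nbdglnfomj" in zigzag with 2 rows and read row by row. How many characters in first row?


Zigzag "nbdglnfomj" into 2 rows:
Placing characters:
  'n' => row 0
  'b' => row 1
  'd' => row 0
  'g' => row 1
  'l' => row 0
  'n' => row 1
  'f' => row 0
  'o' => row 1
  'm' => row 0
  'j' => row 1
Rows:
  Row 0: "ndlfm"
  Row 1: "bgnoj"
First row length: 5

5


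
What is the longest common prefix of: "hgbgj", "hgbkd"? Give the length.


Words: hgbgj, hgbkd
  Position 0: all 'h' => match
  Position 1: all 'g' => match
  Position 2: all 'b' => match
  Position 3: ('g', 'k') => mismatch, stop
LCP = "hgb" (length 3)

3


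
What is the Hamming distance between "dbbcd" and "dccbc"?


Comparing "dbbcd" and "dccbc" position by position:
  Position 0: 'd' vs 'd' => same
  Position 1: 'b' vs 'c' => differ
  Position 2: 'b' vs 'c' => differ
  Position 3: 'c' vs 'b' => differ
  Position 4: 'd' vs 'c' => differ
Total differences (Hamming distance): 4

4


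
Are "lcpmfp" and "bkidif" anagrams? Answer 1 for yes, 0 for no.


Strings: "lcpmfp", "bkidif"
Sorted first:  cflmpp
Sorted second: bdfiik
Differ at position 0: 'c' vs 'b' => not anagrams

0


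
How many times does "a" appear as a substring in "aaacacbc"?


Searching for "a" in "aaacacbc"
Scanning each position:
  Position 0: "a" => MATCH
  Position 1: "a" => MATCH
  Position 2: "a" => MATCH
  Position 3: "c" => no
  Position 4: "a" => MATCH
  Position 5: "c" => no
  Position 6: "b" => no
  Position 7: "c" => no
Total occurrences: 4

4


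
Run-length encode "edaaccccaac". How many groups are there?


Input: edaaccccaac
Scanning for consecutive runs:
  Group 1: 'e' x 1 (positions 0-0)
  Group 2: 'd' x 1 (positions 1-1)
  Group 3: 'a' x 2 (positions 2-3)
  Group 4: 'c' x 4 (positions 4-7)
  Group 5: 'a' x 2 (positions 8-9)
  Group 6: 'c' x 1 (positions 10-10)
Total groups: 6

6


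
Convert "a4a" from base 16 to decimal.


Input: "a4a" in base 16
Positional expansion:
  Digit 'a' (value 10) x 16^2 = 2560
  Digit '4' (value 4) x 16^1 = 64
  Digit 'a' (value 10) x 16^0 = 10
Sum = 2634

2634


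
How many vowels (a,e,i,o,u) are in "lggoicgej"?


Input: lggoicgej
Checking each character:
  'l' at position 0: consonant
  'g' at position 1: consonant
  'g' at position 2: consonant
  'o' at position 3: vowel (running total: 1)
  'i' at position 4: vowel (running total: 2)
  'c' at position 5: consonant
  'g' at position 6: consonant
  'e' at position 7: vowel (running total: 3)
  'j' at position 8: consonant
Total vowels: 3

3


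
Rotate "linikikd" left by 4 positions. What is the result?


Input: "linikikd", rotate left by 4
First 4 characters: "lini"
Remaining characters: "kikd"
Concatenate remaining + first: "kikd" + "lini" = "kikdlini"

kikdlini


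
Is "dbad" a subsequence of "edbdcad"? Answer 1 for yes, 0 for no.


Check if "dbad" is a subsequence of "edbdcad"
Greedy scan:
  Position 0 ('e'): no match needed
  Position 1 ('d'): matches sub[0] = 'd'
  Position 2 ('b'): matches sub[1] = 'b'
  Position 3 ('d'): no match needed
  Position 4 ('c'): no match needed
  Position 5 ('a'): matches sub[2] = 'a'
  Position 6 ('d'): matches sub[3] = 'd'
All 4 characters matched => is a subsequence

1


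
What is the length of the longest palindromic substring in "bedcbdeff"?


Input: "bedcbdeff"
Checking substrings for palindromes:
  [7:9] "ff" (len 2) => palindrome
Longest palindromic substring: "ff" with length 2

2


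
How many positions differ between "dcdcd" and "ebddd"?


Comparing "dcdcd" and "ebddd" position by position:
  Position 0: 'd' vs 'e' => DIFFER
  Position 1: 'c' vs 'b' => DIFFER
  Position 2: 'd' vs 'd' => same
  Position 3: 'c' vs 'd' => DIFFER
  Position 4: 'd' vs 'd' => same
Positions that differ: 3

3


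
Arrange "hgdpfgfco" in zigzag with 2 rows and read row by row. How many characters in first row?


Zigzag "hgdpfgfco" into 2 rows:
Placing characters:
  'h' => row 0
  'g' => row 1
  'd' => row 0
  'p' => row 1
  'f' => row 0
  'g' => row 1
  'f' => row 0
  'c' => row 1
  'o' => row 0
Rows:
  Row 0: "hdffo"
  Row 1: "gpgc"
First row length: 5

5


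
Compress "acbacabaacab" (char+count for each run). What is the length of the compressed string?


Input: acbacabaacab
Runs:
  'a' x 1 => "a1"
  'c' x 1 => "c1"
  'b' x 1 => "b1"
  'a' x 1 => "a1"
  'c' x 1 => "c1"
  'a' x 1 => "a1"
  'b' x 1 => "b1"
  'a' x 2 => "a2"
  'c' x 1 => "c1"
  'a' x 1 => "a1"
  'b' x 1 => "b1"
Compressed: "a1c1b1a1c1a1b1a2c1a1b1"
Compressed length: 22

22


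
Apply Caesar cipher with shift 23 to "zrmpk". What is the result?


Caesar cipher: shift "zrmpk" by 23
  'z' (pos 25) + 23 = pos 22 = 'w'
  'r' (pos 17) + 23 = pos 14 = 'o'
  'm' (pos 12) + 23 = pos 9 = 'j'
  'p' (pos 15) + 23 = pos 12 = 'm'
  'k' (pos 10) + 23 = pos 7 = 'h'
Result: wojmh

wojmh


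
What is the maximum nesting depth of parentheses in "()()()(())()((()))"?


Input: "()()()(())()((()))"
Tracking depth:
  Position 0 '(': depth becomes 1
  Position 1 ')': depth becomes 0
  Position 2 '(': depth becomes 1
  Position 3 ')': depth becomes 0
  Position 4 '(': depth becomes 1
  Position 5 ')': depth becomes 0
  Position 6 '(': depth becomes 1
  Position 7 '(': depth becomes 2
  Position 8 ')': depth becomes 1
  Position 9 ')': depth becomes 0
  Position 10 '(': depth becomes 1
  Position 11 ')': depth becomes 0
  Position 12 '(': depth becomes 1
  Position 13 '(': depth becomes 2
  Position 14 '(': depth becomes 3
  Position 15 ')': depth becomes 2
  Position 16 ')': depth becomes 1
  Position 17 ')': depth becomes 0
Maximum depth reached: 3

3


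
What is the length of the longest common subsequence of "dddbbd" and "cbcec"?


LCS of "dddbbd" and "cbcec"
DP table:
           c    b    c    e    c
      0    0    0    0    0    0
  d   0    0    0    0    0    0
  d   0    0    0    0    0    0
  d   0    0    0    0    0    0
  b   0    0    1    1    1    1
  b   0    0    1    1    1    1
  d   0    0    1    1    1    1
LCS length = dp[6][5] = 1

1


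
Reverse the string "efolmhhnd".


Input: efolmhhnd
Reading characters right to left:
  Position 8: 'd'
  Position 7: 'n'
  Position 6: 'h'
  Position 5: 'h'
  Position 4: 'm'
  Position 3: 'l'
  Position 2: 'o'
  Position 1: 'f'
  Position 0: 'e'
Reversed: dnhhmlofe

dnhhmlofe


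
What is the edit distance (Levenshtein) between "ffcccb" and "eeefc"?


Computing edit distance: "ffcccb" -> "eeefc"
DP table:
           e    e    e    f    c
      0    1    2    3    4    5
  f   1    1    2    3    3    4
  f   2    2    2    3    3    4
  c   3    3    3    3    4    3
  c   4    4    4    4    4    4
  c   5    5    5    5    5    4
  b   6    6    6    6    6    5
Edit distance = dp[6][5] = 5

5


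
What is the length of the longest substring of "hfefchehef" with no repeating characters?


Input: "hfefchehef"
Sliding window (track last position of each char):
  Position 0 ('h'): window [0,0] length 1 -- new best
  Position 1 ('f'): window [0,1] length 2 -- new best
  Position 2 ('e'): window [0,2] length 3 -- new best
  Position 3 ('f'): repeat (last at 1), move window start to 2
  Position 3 ('f'): window [2,3] length 2
  Position 4 ('c'): window [2,4] length 3
  Position 5 ('h'): window [2,5] length 4 -- new best
  Position 6 ('e'): repeat (last at 2), move window start to 3
  Position 6 ('e'): window [3,6] length 4
  Position 7 ('h'): repeat (last at 5), move window start to 6
  Position 7 ('h'): window [6,7] length 2
  Position 8 ('e'): repeat (last at 6), move window start to 7
  Position 8 ('e'): window [7,8] length 2
  Position 9 ('f'): window [7,9] length 3
Longest substring with no repeats: "efch" with length 4

4


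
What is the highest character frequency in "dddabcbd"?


Input: dddabcbd
Character counts:
  'a': 1
  'b': 2
  'c': 1
  'd': 4
Maximum frequency: 4

4


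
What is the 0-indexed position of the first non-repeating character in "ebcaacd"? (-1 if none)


Input: ebcaacd
Character frequencies:
  'a': 2
  'b': 1
  'c': 2
  'd': 1
  'e': 1
Scanning left to right for freq == 1:
  Position 0 ('e'): unique! => answer = 0

0


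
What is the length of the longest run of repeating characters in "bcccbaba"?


Input: "bcccbaba"
Scanning for longest run:
  Position 1 ('c'): new char, reset run to 1
  Position 2 ('c'): continues run of 'c', length=2
  Position 3 ('c'): continues run of 'c', length=3
  Position 4 ('b'): new char, reset run to 1
  Position 5 ('a'): new char, reset run to 1
  Position 6 ('b'): new char, reset run to 1
  Position 7 ('a'): new char, reset run to 1
Longest run: 'c' with length 3

3


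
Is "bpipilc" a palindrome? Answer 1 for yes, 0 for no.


Input: bpipilc
Reversed: clipipb
  Compare pos 0 ('b') with pos 6 ('c'): MISMATCH
  Compare pos 1 ('p') with pos 5 ('l'): MISMATCH
  Compare pos 2 ('i') with pos 4 ('i'): match
Result: not a palindrome

0


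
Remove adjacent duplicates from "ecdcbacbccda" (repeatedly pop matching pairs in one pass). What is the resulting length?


Input: ecdcbacbccda
Stack-based adjacent duplicate removal:
  Read 'e': push. Stack: e
  Read 'c': push. Stack: ec
  Read 'd': push. Stack: ecd
  Read 'c': push. Stack: ecdc
  Read 'b': push. Stack: ecdcb
  Read 'a': push. Stack: ecdcba
  Read 'c': push. Stack: ecdcbac
  Read 'b': push. Stack: ecdcbacb
  Read 'c': push. Stack: ecdcbacbc
  Read 'c': matches stack top 'c' => pop. Stack: ecdcbacb
  Read 'd': push. Stack: ecdcbacbd
  Read 'a': push. Stack: ecdcbacbda
Final stack: "ecdcbacbda" (length 10)

10


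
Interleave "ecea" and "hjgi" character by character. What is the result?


Interleaving "ecea" and "hjgi":
  Position 0: 'e' from first, 'h' from second => "eh"
  Position 1: 'c' from first, 'j' from second => "cj"
  Position 2: 'e' from first, 'g' from second => "eg"
  Position 3: 'a' from first, 'i' from second => "ai"
Result: ehcjegai

ehcjegai


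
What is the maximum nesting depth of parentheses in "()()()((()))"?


Input: "()()()((()))"
Tracking depth:
  Position 0 '(': depth becomes 1
  Position 1 ')': depth becomes 0
  Position 2 '(': depth becomes 1
  Position 3 ')': depth becomes 0
  Position 4 '(': depth becomes 1
  Position 5 ')': depth becomes 0
  Position 6 '(': depth becomes 1
  Position 7 '(': depth becomes 2
  Position 8 '(': depth becomes 3
  Position 9 ')': depth becomes 2
  Position 10 ')': depth becomes 1
  Position 11 ')': depth becomes 0
Maximum depth reached: 3

3


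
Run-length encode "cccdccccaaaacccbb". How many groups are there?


Input: cccdccccaaaacccbb
Scanning for consecutive runs:
  Group 1: 'c' x 3 (positions 0-2)
  Group 2: 'd' x 1 (positions 3-3)
  Group 3: 'c' x 4 (positions 4-7)
  Group 4: 'a' x 4 (positions 8-11)
  Group 5: 'c' x 3 (positions 12-14)
  Group 6: 'b' x 2 (positions 15-16)
Total groups: 6

6


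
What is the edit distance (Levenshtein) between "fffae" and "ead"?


Computing edit distance: "fffae" -> "ead"
DP table:
           e    a    d
      0    1    2    3
  f   1    1    2    3
  f   2    2    2    3
  f   3    3    3    3
  a   4    4    3    4
  e   5    4    4    4
Edit distance = dp[5][3] = 4

4


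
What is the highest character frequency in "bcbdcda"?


Input: bcbdcda
Character counts:
  'a': 1
  'b': 2
  'c': 2
  'd': 2
Maximum frequency: 2

2


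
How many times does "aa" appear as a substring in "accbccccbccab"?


Searching for "aa" in "accbccccbccab"
Scanning each position:
  Position 0: "ac" => no
  Position 1: "cc" => no
  Position 2: "cb" => no
  Position 3: "bc" => no
  Position 4: "cc" => no
  Position 5: "cc" => no
  Position 6: "cc" => no
  Position 7: "cb" => no
  Position 8: "bc" => no
  Position 9: "cc" => no
  Position 10: "ca" => no
  Position 11: "ab" => no
Total occurrences: 0

0


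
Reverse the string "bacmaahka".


Input: bacmaahka
Reading characters right to left:
  Position 8: 'a'
  Position 7: 'k'
  Position 6: 'h'
  Position 5: 'a'
  Position 4: 'a'
  Position 3: 'm'
  Position 2: 'c'
  Position 1: 'a'
  Position 0: 'b'
Reversed: akhaamcab

akhaamcab


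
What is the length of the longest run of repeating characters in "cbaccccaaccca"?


Input: "cbaccccaaccca"
Scanning for longest run:
  Position 1 ('b'): new char, reset run to 1
  Position 2 ('a'): new char, reset run to 1
  Position 3 ('c'): new char, reset run to 1
  Position 4 ('c'): continues run of 'c', length=2
  Position 5 ('c'): continues run of 'c', length=3
  Position 6 ('c'): continues run of 'c', length=4
  Position 7 ('a'): new char, reset run to 1
  Position 8 ('a'): continues run of 'a', length=2
  Position 9 ('c'): new char, reset run to 1
  Position 10 ('c'): continues run of 'c', length=2
  Position 11 ('c'): continues run of 'c', length=3
  Position 12 ('a'): new char, reset run to 1
Longest run: 'c' with length 4

4


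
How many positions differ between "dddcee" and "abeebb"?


Comparing "dddcee" and "abeebb" position by position:
  Position 0: 'd' vs 'a' => DIFFER
  Position 1: 'd' vs 'b' => DIFFER
  Position 2: 'd' vs 'e' => DIFFER
  Position 3: 'c' vs 'e' => DIFFER
  Position 4: 'e' vs 'b' => DIFFER
  Position 5: 'e' vs 'b' => DIFFER
Positions that differ: 6

6


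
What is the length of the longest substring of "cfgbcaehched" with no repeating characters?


Input: "cfgbcaehched"
Sliding window (track last position of each char):
  Position 0 ('c'): window [0,0] length 1 -- new best
  Position 1 ('f'): window [0,1] length 2 -- new best
  Position 2 ('g'): window [0,2] length 3 -- new best
  Position 3 ('b'): window [0,3] length 4 -- new best
  Position 4 ('c'): repeat (last at 0), move window start to 1
  Position 4 ('c'): window [1,4] length 4
  Position 5 ('a'): window [1,5] length 5 -- new best
  Position 6 ('e'): window [1,6] length 6 -- new best
  Position 7 ('h'): window [1,7] length 7 -- new best
  Position 8 ('c'): repeat (last at 4), move window start to 5
  Position 8 ('c'): window [5,8] length 4
  Position 9 ('h'): repeat (last at 7), move window start to 8
  Position 9 ('h'): window [8,9] length 2
  Position 10 ('e'): window [8,10] length 3
  Position 11 ('d'): window [8,11] length 4
Longest substring with no repeats: "fgbcaeh" with length 7

7


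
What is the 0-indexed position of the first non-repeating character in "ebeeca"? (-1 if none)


Input: ebeeca
Character frequencies:
  'a': 1
  'b': 1
  'c': 1
  'e': 3
Scanning left to right for freq == 1:
  Position 0 ('e'): freq=3, skip
  Position 1 ('b'): unique! => answer = 1

1


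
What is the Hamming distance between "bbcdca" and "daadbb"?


Comparing "bbcdca" and "daadbb" position by position:
  Position 0: 'b' vs 'd' => differ
  Position 1: 'b' vs 'a' => differ
  Position 2: 'c' vs 'a' => differ
  Position 3: 'd' vs 'd' => same
  Position 4: 'c' vs 'b' => differ
  Position 5: 'a' vs 'b' => differ
Total differences (Hamming distance): 5

5


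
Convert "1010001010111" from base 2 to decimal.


Input: "1010001010111" in base 2
Positional expansion:
  Digit '1' (value 1) x 2^12 = 4096
  Digit '0' (value 0) x 2^11 = 0
  Digit '1' (value 1) x 2^10 = 1024
  Digit '0' (value 0) x 2^9 = 0
  Digit '0' (value 0) x 2^8 = 0
  Digit '0' (value 0) x 2^7 = 0
  Digit '1' (value 1) x 2^6 = 64
  Digit '0' (value 0) x 2^5 = 0
  Digit '1' (value 1) x 2^4 = 16
  Digit '0' (value 0) x 2^3 = 0
  Digit '1' (value 1) x 2^2 = 4
  Digit '1' (value 1) x 2^1 = 2
  Digit '1' (value 1) x 2^0 = 1
Sum = 5207

5207


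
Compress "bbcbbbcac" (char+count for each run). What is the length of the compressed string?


Input: bbcbbbcac
Runs:
  'b' x 2 => "b2"
  'c' x 1 => "c1"
  'b' x 3 => "b3"
  'c' x 1 => "c1"
  'a' x 1 => "a1"
  'c' x 1 => "c1"
Compressed: "b2c1b3c1a1c1"
Compressed length: 12

12


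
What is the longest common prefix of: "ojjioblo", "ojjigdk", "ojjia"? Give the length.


Words: ojjioblo, ojjigdk, ojjia
  Position 0: all 'o' => match
  Position 1: all 'j' => match
  Position 2: all 'j' => match
  Position 3: all 'i' => match
  Position 4: ('o', 'g', 'a') => mismatch, stop
LCP = "ojji" (length 4)

4


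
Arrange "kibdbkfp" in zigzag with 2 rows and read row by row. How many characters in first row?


Zigzag "kibdbkfp" into 2 rows:
Placing characters:
  'k' => row 0
  'i' => row 1
  'b' => row 0
  'd' => row 1
  'b' => row 0
  'k' => row 1
  'f' => row 0
  'p' => row 1
Rows:
  Row 0: "kbbf"
  Row 1: "idkp"
First row length: 4

4


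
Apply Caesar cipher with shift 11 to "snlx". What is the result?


Caesar cipher: shift "snlx" by 11
  's' (pos 18) + 11 = pos 3 = 'd'
  'n' (pos 13) + 11 = pos 24 = 'y'
  'l' (pos 11) + 11 = pos 22 = 'w'
  'x' (pos 23) + 11 = pos 8 = 'i'
Result: dywi

dywi


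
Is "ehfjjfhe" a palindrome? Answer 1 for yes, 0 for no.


Input: ehfjjfhe
Reversed: ehfjjfhe
  Compare pos 0 ('e') with pos 7 ('e'): match
  Compare pos 1 ('h') with pos 6 ('h'): match
  Compare pos 2 ('f') with pos 5 ('f'): match
  Compare pos 3 ('j') with pos 4 ('j'): match
Result: palindrome

1


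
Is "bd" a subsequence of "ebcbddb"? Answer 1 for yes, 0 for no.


Check if "bd" is a subsequence of "ebcbddb"
Greedy scan:
  Position 0 ('e'): no match needed
  Position 1 ('b'): matches sub[0] = 'b'
  Position 2 ('c'): no match needed
  Position 3 ('b'): no match needed
  Position 4 ('d'): matches sub[1] = 'd'
  Position 5 ('d'): no match needed
  Position 6 ('b'): no match needed
All 2 characters matched => is a subsequence

1


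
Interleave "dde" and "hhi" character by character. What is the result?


Interleaving "dde" and "hhi":
  Position 0: 'd' from first, 'h' from second => "dh"
  Position 1: 'd' from first, 'h' from second => "dh"
  Position 2: 'e' from first, 'i' from second => "ei"
Result: dhdhei

dhdhei


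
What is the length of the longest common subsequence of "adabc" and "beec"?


LCS of "adabc" and "beec"
DP table:
           b    e    e    c
      0    0    0    0    0
  a   0    0    0    0    0
  d   0    0    0    0    0
  a   0    0    0    0    0
  b   0    1    1    1    1
  c   0    1    1    1    2
LCS length = dp[5][4] = 2

2


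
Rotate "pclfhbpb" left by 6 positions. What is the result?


Input: "pclfhbpb", rotate left by 6
First 6 characters: "pclfhb"
Remaining characters: "pb"
Concatenate remaining + first: "pb" + "pclfhb" = "pbpclfhb"

pbpclfhb


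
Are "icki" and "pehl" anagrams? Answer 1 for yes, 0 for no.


Strings: "icki", "pehl"
Sorted first:  ciik
Sorted second: ehlp
Differ at position 0: 'c' vs 'e' => not anagrams

0


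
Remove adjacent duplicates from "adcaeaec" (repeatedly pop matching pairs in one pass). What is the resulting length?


Input: adcaeaec
Stack-based adjacent duplicate removal:
  Read 'a': push. Stack: a
  Read 'd': push. Stack: ad
  Read 'c': push. Stack: adc
  Read 'a': push. Stack: adca
  Read 'e': push. Stack: adcae
  Read 'a': push. Stack: adcaea
  Read 'e': push. Stack: adcaeae
  Read 'c': push. Stack: adcaeaec
Final stack: "adcaeaec" (length 8)

8


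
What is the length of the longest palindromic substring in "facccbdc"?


Input: "facccbdc"
Checking substrings for palindromes:
  [2:5] "ccc" (len 3) => palindrome
  [2:4] "cc" (len 2) => palindrome
  [3:5] "cc" (len 2) => palindrome
Longest palindromic substring: "ccc" with length 3

3


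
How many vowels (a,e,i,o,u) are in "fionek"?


Input: fionek
Checking each character:
  'f' at position 0: consonant
  'i' at position 1: vowel (running total: 1)
  'o' at position 2: vowel (running total: 2)
  'n' at position 3: consonant
  'e' at position 4: vowel (running total: 3)
  'k' at position 5: consonant
Total vowels: 3

3


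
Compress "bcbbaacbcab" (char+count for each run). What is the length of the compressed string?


Input: bcbbaacbcab
Runs:
  'b' x 1 => "b1"
  'c' x 1 => "c1"
  'b' x 2 => "b2"
  'a' x 2 => "a2"
  'c' x 1 => "c1"
  'b' x 1 => "b1"
  'c' x 1 => "c1"
  'a' x 1 => "a1"
  'b' x 1 => "b1"
Compressed: "b1c1b2a2c1b1c1a1b1"
Compressed length: 18

18


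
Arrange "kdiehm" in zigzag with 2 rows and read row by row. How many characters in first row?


Zigzag "kdiehm" into 2 rows:
Placing characters:
  'k' => row 0
  'd' => row 1
  'i' => row 0
  'e' => row 1
  'h' => row 0
  'm' => row 1
Rows:
  Row 0: "kih"
  Row 1: "dem"
First row length: 3

3


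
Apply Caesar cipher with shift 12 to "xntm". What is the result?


Caesar cipher: shift "xntm" by 12
  'x' (pos 23) + 12 = pos 9 = 'j'
  'n' (pos 13) + 12 = pos 25 = 'z'
  't' (pos 19) + 12 = pos 5 = 'f'
  'm' (pos 12) + 12 = pos 24 = 'y'
Result: jzfy

jzfy


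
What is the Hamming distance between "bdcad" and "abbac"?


Comparing "bdcad" and "abbac" position by position:
  Position 0: 'b' vs 'a' => differ
  Position 1: 'd' vs 'b' => differ
  Position 2: 'c' vs 'b' => differ
  Position 3: 'a' vs 'a' => same
  Position 4: 'd' vs 'c' => differ
Total differences (Hamming distance): 4

4


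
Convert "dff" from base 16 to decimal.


Input: "dff" in base 16
Positional expansion:
  Digit 'd' (value 13) x 16^2 = 3328
  Digit 'f' (value 15) x 16^1 = 240
  Digit 'f' (value 15) x 16^0 = 15
Sum = 3583

3583


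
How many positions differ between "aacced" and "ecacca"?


Comparing "aacced" and "ecacca" position by position:
  Position 0: 'a' vs 'e' => DIFFER
  Position 1: 'a' vs 'c' => DIFFER
  Position 2: 'c' vs 'a' => DIFFER
  Position 3: 'c' vs 'c' => same
  Position 4: 'e' vs 'c' => DIFFER
  Position 5: 'd' vs 'a' => DIFFER
Positions that differ: 5

5


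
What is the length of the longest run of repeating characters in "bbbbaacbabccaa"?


Input: "bbbbaacbabccaa"
Scanning for longest run:
  Position 1 ('b'): continues run of 'b', length=2
  Position 2 ('b'): continues run of 'b', length=3
  Position 3 ('b'): continues run of 'b', length=4
  Position 4 ('a'): new char, reset run to 1
  Position 5 ('a'): continues run of 'a', length=2
  Position 6 ('c'): new char, reset run to 1
  Position 7 ('b'): new char, reset run to 1
  Position 8 ('a'): new char, reset run to 1
  Position 9 ('b'): new char, reset run to 1
  Position 10 ('c'): new char, reset run to 1
  Position 11 ('c'): continues run of 'c', length=2
  Position 12 ('a'): new char, reset run to 1
  Position 13 ('a'): continues run of 'a', length=2
Longest run: 'b' with length 4

4


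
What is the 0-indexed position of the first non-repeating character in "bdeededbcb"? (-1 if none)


Input: bdeededbcb
Character frequencies:
  'b': 3
  'c': 1
  'd': 3
  'e': 3
Scanning left to right for freq == 1:
  Position 0 ('b'): freq=3, skip
  Position 1 ('d'): freq=3, skip
  Position 2 ('e'): freq=3, skip
  Position 3 ('e'): freq=3, skip
  Position 4 ('d'): freq=3, skip
  Position 5 ('e'): freq=3, skip
  Position 6 ('d'): freq=3, skip
  Position 7 ('b'): freq=3, skip
  Position 8 ('c'): unique! => answer = 8

8


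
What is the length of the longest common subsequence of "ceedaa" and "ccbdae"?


LCS of "ceedaa" and "ccbdae"
DP table:
           c    c    b    d    a    e
      0    0    0    0    0    0    0
  c   0    1    1    1    1    1    1
  e   0    1    1    1    1    1    2
  e   0    1    1    1    1    1    2
  d   0    1    1    1    2    2    2
  a   0    1    1    1    2    3    3
  a   0    1    1    1    2    3    3
LCS length = dp[6][6] = 3

3


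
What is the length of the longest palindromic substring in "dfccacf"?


Input: "dfccacf"
Checking substrings for palindromes:
  [3:6] "cac" (len 3) => palindrome
  [2:4] "cc" (len 2) => palindrome
Longest palindromic substring: "cac" with length 3

3


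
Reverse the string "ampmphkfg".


Input: ampmphkfg
Reading characters right to left:
  Position 8: 'g'
  Position 7: 'f'
  Position 6: 'k'
  Position 5: 'h'
  Position 4: 'p'
  Position 3: 'm'
  Position 2: 'p'
  Position 1: 'm'
  Position 0: 'a'
Reversed: gfkhpmpma

gfkhpmpma


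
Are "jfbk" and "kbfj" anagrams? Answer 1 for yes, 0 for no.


Strings: "jfbk", "kbfj"
Sorted first:  bfjk
Sorted second: bfjk
Sorted forms match => anagrams

1


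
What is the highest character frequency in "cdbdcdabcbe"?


Input: cdbdcdabcbe
Character counts:
  'a': 1
  'b': 3
  'c': 3
  'd': 3
  'e': 1
Maximum frequency: 3

3


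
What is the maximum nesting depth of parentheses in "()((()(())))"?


Input: "()((()(())))"
Tracking depth:
  Position 0 '(': depth becomes 1
  Position 1 ')': depth becomes 0
  Position 2 '(': depth becomes 1
  Position 3 '(': depth becomes 2
  Position 4 '(': depth becomes 3
  Position 5 ')': depth becomes 2
  Position 6 '(': depth becomes 3
  Position 7 '(': depth becomes 4
  Position 8 ')': depth becomes 3
  Position 9 ')': depth becomes 2
  Position 10 ')': depth becomes 1
  Position 11 ')': depth becomes 0
Maximum depth reached: 4

4


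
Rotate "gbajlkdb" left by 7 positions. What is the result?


Input: "gbajlkdb", rotate left by 7
First 7 characters: "gbajlkd"
Remaining characters: "b"
Concatenate remaining + first: "b" + "gbajlkd" = "bgbajlkd"

bgbajlkd


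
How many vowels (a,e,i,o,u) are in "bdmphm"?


Input: bdmphm
Checking each character:
  'b' at position 0: consonant
  'd' at position 1: consonant
  'm' at position 2: consonant
  'p' at position 3: consonant
  'h' at position 4: consonant
  'm' at position 5: consonant
Total vowels: 0

0


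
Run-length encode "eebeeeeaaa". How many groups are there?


Input: eebeeeeaaa
Scanning for consecutive runs:
  Group 1: 'e' x 2 (positions 0-1)
  Group 2: 'b' x 1 (positions 2-2)
  Group 3: 'e' x 4 (positions 3-6)
  Group 4: 'a' x 3 (positions 7-9)
Total groups: 4

4


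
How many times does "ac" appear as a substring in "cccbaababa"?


Searching for "ac" in "cccbaababa"
Scanning each position:
  Position 0: "cc" => no
  Position 1: "cc" => no
  Position 2: "cb" => no
  Position 3: "ba" => no
  Position 4: "aa" => no
  Position 5: "ab" => no
  Position 6: "ba" => no
  Position 7: "ab" => no
  Position 8: "ba" => no
Total occurrences: 0

0


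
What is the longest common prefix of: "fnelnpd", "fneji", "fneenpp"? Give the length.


Words: fnelnpd, fneji, fneenpp
  Position 0: all 'f' => match
  Position 1: all 'n' => match
  Position 2: all 'e' => match
  Position 3: ('l', 'j', 'e') => mismatch, stop
LCP = "fne" (length 3)

3


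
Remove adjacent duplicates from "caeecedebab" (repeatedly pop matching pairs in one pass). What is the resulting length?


Input: caeecedebab
Stack-based adjacent duplicate removal:
  Read 'c': push. Stack: c
  Read 'a': push. Stack: ca
  Read 'e': push. Stack: cae
  Read 'e': matches stack top 'e' => pop. Stack: ca
  Read 'c': push. Stack: cac
  Read 'e': push. Stack: cace
  Read 'd': push. Stack: caced
  Read 'e': push. Stack: cacede
  Read 'b': push. Stack: cacedeb
  Read 'a': push. Stack: cacedeba
  Read 'b': push. Stack: cacedebab
Final stack: "cacedebab" (length 9)

9


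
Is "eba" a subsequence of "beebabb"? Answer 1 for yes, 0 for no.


Check if "eba" is a subsequence of "beebabb"
Greedy scan:
  Position 0 ('b'): no match needed
  Position 1 ('e'): matches sub[0] = 'e'
  Position 2 ('e'): no match needed
  Position 3 ('b'): matches sub[1] = 'b'
  Position 4 ('a'): matches sub[2] = 'a'
  Position 5 ('b'): no match needed
  Position 6 ('b'): no match needed
All 3 characters matched => is a subsequence

1


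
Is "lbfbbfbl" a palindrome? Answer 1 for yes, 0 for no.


Input: lbfbbfbl
Reversed: lbfbbfbl
  Compare pos 0 ('l') with pos 7 ('l'): match
  Compare pos 1 ('b') with pos 6 ('b'): match
  Compare pos 2 ('f') with pos 5 ('f'): match
  Compare pos 3 ('b') with pos 4 ('b'): match
Result: palindrome

1


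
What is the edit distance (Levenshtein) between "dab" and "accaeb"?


Computing edit distance: "dab" -> "accaeb"
DP table:
           a    c    c    a    e    b
      0    1    2    3    4    5    6
  d   1    1    2    3    4    5    6
  a   2    1    2    3    3    4    5
  b   3    2    2    3    4    4    4
Edit distance = dp[3][6] = 4

4


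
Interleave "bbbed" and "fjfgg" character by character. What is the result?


Interleaving "bbbed" and "fjfgg":
  Position 0: 'b' from first, 'f' from second => "bf"
  Position 1: 'b' from first, 'j' from second => "bj"
  Position 2: 'b' from first, 'f' from second => "bf"
  Position 3: 'e' from first, 'g' from second => "eg"
  Position 4: 'd' from first, 'g' from second => "dg"
Result: bfbjbfegdg

bfbjbfegdg


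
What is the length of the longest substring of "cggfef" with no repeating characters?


Input: "cggfef"
Sliding window (track last position of each char):
  Position 0 ('c'): window [0,0] length 1 -- new best
  Position 1 ('g'): window [0,1] length 2 -- new best
  Position 2 ('g'): repeat (last at 1), move window start to 2
  Position 2 ('g'): window [2,2] length 1
  Position 3 ('f'): window [2,3] length 2
  Position 4 ('e'): window [2,4] length 3 -- new best
  Position 5 ('f'): repeat (last at 3), move window start to 4
  Position 5 ('f'): window [4,5] length 2
Longest substring with no repeats: "gfe" with length 3

3


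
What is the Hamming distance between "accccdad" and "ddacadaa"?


Comparing "accccdad" and "ddacadaa" position by position:
  Position 0: 'a' vs 'd' => differ
  Position 1: 'c' vs 'd' => differ
  Position 2: 'c' vs 'a' => differ
  Position 3: 'c' vs 'c' => same
  Position 4: 'c' vs 'a' => differ
  Position 5: 'd' vs 'd' => same
  Position 6: 'a' vs 'a' => same
  Position 7: 'd' vs 'a' => differ
Total differences (Hamming distance): 5

5


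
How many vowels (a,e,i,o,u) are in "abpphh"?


Input: abpphh
Checking each character:
  'a' at position 0: vowel (running total: 1)
  'b' at position 1: consonant
  'p' at position 2: consonant
  'p' at position 3: consonant
  'h' at position 4: consonant
  'h' at position 5: consonant
Total vowels: 1

1


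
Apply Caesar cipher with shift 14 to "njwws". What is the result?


Caesar cipher: shift "njwws" by 14
  'n' (pos 13) + 14 = pos 1 = 'b'
  'j' (pos 9) + 14 = pos 23 = 'x'
  'w' (pos 22) + 14 = pos 10 = 'k'
  'w' (pos 22) + 14 = pos 10 = 'k'
  's' (pos 18) + 14 = pos 6 = 'g'
Result: bxkkg

bxkkg


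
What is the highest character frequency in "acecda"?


Input: acecda
Character counts:
  'a': 2
  'c': 2
  'd': 1
  'e': 1
Maximum frequency: 2

2


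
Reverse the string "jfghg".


Input: jfghg
Reading characters right to left:
  Position 4: 'g'
  Position 3: 'h'
  Position 2: 'g'
  Position 1: 'f'
  Position 0: 'j'
Reversed: ghgfj

ghgfj


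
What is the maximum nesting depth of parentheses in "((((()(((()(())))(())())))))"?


Input: "((((()(((()(())))(())())))))"
Tracking depth:
  Position 0 '(': depth becomes 1
  Position 1 '(': depth becomes 2
  Position 2 '(': depth becomes 3
  Position 3 '(': depth becomes 4
  Position 4 '(': depth becomes 5
  Position 5 ')': depth becomes 4
  Position 6 '(': depth becomes 5
  Position 7 '(': depth becomes 6
  Position 8 '(': depth becomes 7
  Position 9 '(': depth becomes 8
  Position 10 ')': depth becomes 7
  Position 11 '(': depth becomes 8
  Position 12 '(': depth becomes 9
  Position 13 ')': depth becomes 8
  Position 14 ')': depth becomes 7
  Position 15 ')': depth becomes 6
  Position 16 ')': depth becomes 5
  Position 17 '(': depth becomes 6
  Position 18 '(': depth becomes 7
  Position 19 ')': depth becomes 6
  Position 20 ')': depth becomes 5
  Position 21 '(': depth becomes 6
  Position 22 ')': depth becomes 5
  Position 23 ')': depth becomes 4
  Position 24 ')': depth becomes 3
  Position 25 ')': depth becomes 2
  Position 26 ')': depth becomes 1
  Position 27 ')': depth becomes 0
Maximum depth reached: 9

9


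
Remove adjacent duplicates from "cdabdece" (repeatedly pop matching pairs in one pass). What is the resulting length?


Input: cdabdece
Stack-based adjacent duplicate removal:
  Read 'c': push. Stack: c
  Read 'd': push. Stack: cd
  Read 'a': push. Stack: cda
  Read 'b': push. Stack: cdab
  Read 'd': push. Stack: cdabd
  Read 'e': push. Stack: cdabde
  Read 'c': push. Stack: cdabdec
  Read 'e': push. Stack: cdabdece
Final stack: "cdabdece" (length 8)

8


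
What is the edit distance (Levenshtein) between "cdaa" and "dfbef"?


Computing edit distance: "cdaa" -> "dfbef"
DP table:
           d    f    b    e    f
      0    1    2    3    4    5
  c   1    1    2    3    4    5
  d   2    1    2    3    4    5
  a   3    2    2    3    4    5
  a   4    3    3    3    4    5
Edit distance = dp[4][5] = 5

5


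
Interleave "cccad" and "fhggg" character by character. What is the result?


Interleaving "cccad" and "fhggg":
  Position 0: 'c' from first, 'f' from second => "cf"
  Position 1: 'c' from first, 'h' from second => "ch"
  Position 2: 'c' from first, 'g' from second => "cg"
  Position 3: 'a' from first, 'g' from second => "ag"
  Position 4: 'd' from first, 'g' from second => "dg"
Result: cfchcgagdg

cfchcgagdg


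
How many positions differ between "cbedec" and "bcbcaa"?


Comparing "cbedec" and "bcbcaa" position by position:
  Position 0: 'c' vs 'b' => DIFFER
  Position 1: 'b' vs 'c' => DIFFER
  Position 2: 'e' vs 'b' => DIFFER
  Position 3: 'd' vs 'c' => DIFFER
  Position 4: 'e' vs 'a' => DIFFER
  Position 5: 'c' vs 'a' => DIFFER
Positions that differ: 6

6


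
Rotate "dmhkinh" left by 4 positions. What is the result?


Input: "dmhkinh", rotate left by 4
First 4 characters: "dmhk"
Remaining characters: "inh"
Concatenate remaining + first: "inh" + "dmhk" = "inhdmhk"

inhdmhk


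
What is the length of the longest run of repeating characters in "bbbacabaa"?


Input: "bbbacabaa"
Scanning for longest run:
  Position 1 ('b'): continues run of 'b', length=2
  Position 2 ('b'): continues run of 'b', length=3
  Position 3 ('a'): new char, reset run to 1
  Position 4 ('c'): new char, reset run to 1
  Position 5 ('a'): new char, reset run to 1
  Position 6 ('b'): new char, reset run to 1
  Position 7 ('a'): new char, reset run to 1
  Position 8 ('a'): continues run of 'a', length=2
Longest run: 'b' with length 3

3


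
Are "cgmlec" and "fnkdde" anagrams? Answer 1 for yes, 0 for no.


Strings: "cgmlec", "fnkdde"
Sorted first:  cceglm
Sorted second: ddefkn
Differ at position 0: 'c' vs 'd' => not anagrams

0


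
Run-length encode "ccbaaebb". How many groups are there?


Input: ccbaaebb
Scanning for consecutive runs:
  Group 1: 'c' x 2 (positions 0-1)
  Group 2: 'b' x 1 (positions 2-2)
  Group 3: 'a' x 2 (positions 3-4)
  Group 4: 'e' x 1 (positions 5-5)
  Group 5: 'b' x 2 (positions 6-7)
Total groups: 5

5


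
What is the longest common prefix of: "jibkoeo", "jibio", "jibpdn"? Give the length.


Words: jibkoeo, jibio, jibpdn
  Position 0: all 'j' => match
  Position 1: all 'i' => match
  Position 2: all 'b' => match
  Position 3: ('k', 'i', 'p') => mismatch, stop
LCP = "jib" (length 3)

3


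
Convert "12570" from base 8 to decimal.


Input: "12570" in base 8
Positional expansion:
  Digit '1' (value 1) x 8^4 = 4096
  Digit '2' (value 2) x 8^3 = 1024
  Digit '5' (value 5) x 8^2 = 320
  Digit '7' (value 7) x 8^1 = 56
  Digit '0' (value 0) x 8^0 = 0
Sum = 5496

5496


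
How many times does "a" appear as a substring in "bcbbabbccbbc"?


Searching for "a" in "bcbbabbccbbc"
Scanning each position:
  Position 0: "b" => no
  Position 1: "c" => no
  Position 2: "b" => no
  Position 3: "b" => no
  Position 4: "a" => MATCH
  Position 5: "b" => no
  Position 6: "b" => no
  Position 7: "c" => no
  Position 8: "c" => no
  Position 9: "b" => no
  Position 10: "b" => no
  Position 11: "c" => no
Total occurrences: 1

1


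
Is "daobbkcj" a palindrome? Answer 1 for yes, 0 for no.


Input: daobbkcj
Reversed: jckbboad
  Compare pos 0 ('d') with pos 7 ('j'): MISMATCH
  Compare pos 1 ('a') with pos 6 ('c'): MISMATCH
  Compare pos 2 ('o') with pos 5 ('k'): MISMATCH
  Compare pos 3 ('b') with pos 4 ('b'): match
Result: not a palindrome

0


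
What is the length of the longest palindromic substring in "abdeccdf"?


Input: "abdeccdf"
Checking substrings for palindromes:
  [4:6] "cc" (len 2) => palindrome
Longest palindromic substring: "cc" with length 2

2


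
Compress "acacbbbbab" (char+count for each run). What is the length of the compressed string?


Input: acacbbbbab
Runs:
  'a' x 1 => "a1"
  'c' x 1 => "c1"
  'a' x 1 => "a1"
  'c' x 1 => "c1"
  'b' x 4 => "b4"
  'a' x 1 => "a1"
  'b' x 1 => "b1"
Compressed: "a1c1a1c1b4a1b1"
Compressed length: 14

14
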